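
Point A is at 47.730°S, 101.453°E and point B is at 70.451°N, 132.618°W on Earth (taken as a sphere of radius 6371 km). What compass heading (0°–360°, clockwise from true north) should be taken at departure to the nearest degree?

With φ₁ = -0.8330, φ₂ = 1.2296, Δλ = 2.1979 rad, the forward-azimuth formula gives
θ = atan2( sin Δλ cos φ₂ , cos φ₁ sin φ₂ − sin φ₁ cos φ₂ cos Δλ ) = atan2(0.2710, 0.4886) = 29.01°.
So the initial bearing is 29°.

29°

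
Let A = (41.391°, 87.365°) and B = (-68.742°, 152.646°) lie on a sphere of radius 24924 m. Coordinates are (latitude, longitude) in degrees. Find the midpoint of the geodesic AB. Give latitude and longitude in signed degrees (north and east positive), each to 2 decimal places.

Central angle δ = 2.0972 rad. Interpolating on the sphere with fraction f = 0.5:
P = [sin((1−f)δ)·A + sin(fδ)·B] / sin δ = 1.0025·A + 1.0025·B in Cartesian coordinates,
giving P = (-0.2882, 0.9183, -0.2714), i.e. latitude -15.75°, longitude 107.43°.

-15.75°, 107.43°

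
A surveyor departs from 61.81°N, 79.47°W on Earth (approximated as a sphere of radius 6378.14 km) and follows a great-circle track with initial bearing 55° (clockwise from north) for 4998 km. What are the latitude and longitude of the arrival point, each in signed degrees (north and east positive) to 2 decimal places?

54.65°, 12.73°

Angular distance δ = d/R = 4998/6378.14 = 0.78361 rad; initial bearing θ = 0.9599 rad.
sin φ₂ = sin φ₁ cos δ + cos φ₁ sin δ cos θ = (0.8814)(0.7084) + (0.4724)(0.7058)(0.5736) = 0.8156, so φ₂ = 54.65°.
Δλ = atan2(sin θ sin δ cos φ₁, cos δ − sin φ₁ sin φ₂) = atan2(0.2731, -0.0105) = 92.199°.
λ₂ = -79.470° + 92.199° = 12.73°.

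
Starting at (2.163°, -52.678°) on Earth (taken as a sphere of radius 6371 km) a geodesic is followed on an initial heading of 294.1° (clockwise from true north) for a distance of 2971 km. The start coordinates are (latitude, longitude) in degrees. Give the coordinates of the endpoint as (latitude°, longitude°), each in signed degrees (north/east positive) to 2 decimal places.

Angular distance δ = d/R = 2971/6371 = 0.46633 rad; initial bearing θ = 5.1330 rad.
sin φ₂ = sin φ₁ cos δ + cos φ₁ sin δ cos θ = (0.0377)(0.8932) + (0.9993)(0.4496)(0.4083) = 0.2172, so φ₂ = 12.54°.
Δλ = atan2(sin θ sin δ cos φ₁, cos δ − sin φ₁ sin φ₂) = atan2(-0.4101, 0.8850) = -24.863°.
λ₂ = -52.678° − 24.863° = -77.54°.

12.54°, -77.54°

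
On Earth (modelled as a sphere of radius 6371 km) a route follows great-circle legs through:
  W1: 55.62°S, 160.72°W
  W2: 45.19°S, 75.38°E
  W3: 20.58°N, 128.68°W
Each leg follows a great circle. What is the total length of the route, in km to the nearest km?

24140 km

Leg W1→W2: central angle 1.1987 rad, distance 7637.0 km.
Leg W2→W3: central angle 2.5903 rad, distance 16502.7 km.
Total: 7637.0 + 16502.7 ≈ 24140 km.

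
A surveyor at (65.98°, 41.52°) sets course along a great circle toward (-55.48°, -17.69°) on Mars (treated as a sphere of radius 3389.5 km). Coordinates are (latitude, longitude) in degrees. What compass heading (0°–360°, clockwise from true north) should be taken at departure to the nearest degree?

Δλ = -59.210° = -1.0334 rad.
y = sin Δλ · cos φ₂ = (-0.8590)(0.5667) = -0.4868
x = cos φ₁ sin φ₂ − sin φ₁ cos φ₂ cos Δλ = (0.4071)(-0.8239) − (0.9134)(0.5667)(0.5119) = -0.6004
θ = atan2(y, x) = -140.96°; adding 360° gives 219°.

219°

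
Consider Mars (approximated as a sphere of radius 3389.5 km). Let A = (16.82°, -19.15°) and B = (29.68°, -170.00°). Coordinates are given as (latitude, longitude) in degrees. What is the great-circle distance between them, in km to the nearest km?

7434 km

In radians: φ₁ = 0.2936, φ₂ = 0.5180, Δλ = -150.850° = -2.6328 rad.
cos c = sin φ₁ sin φ₂ + cos φ₁ cos φ₂ cos Δλ = (0.2894)(0.4952) + (0.9572)(0.8688)(-0.8733) = -0.58303,
so c = arccos(-0.58303) = 2.19324 rad.
Distance = R·c = 3389.5 × 2.1932 ≈ 7434 km.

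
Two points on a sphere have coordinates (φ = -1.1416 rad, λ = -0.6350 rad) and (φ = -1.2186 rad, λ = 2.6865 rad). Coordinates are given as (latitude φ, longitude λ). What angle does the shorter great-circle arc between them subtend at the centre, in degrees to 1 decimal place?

With latitudes φ₁ = -65.409°, φ₂ = -69.821° and longitude difference Δλ = -169.692°:
cos c = sin φ₁ sin φ₂ + cos φ₁ cos φ₂ cos Δλ = (-0.9093)(-0.9386) + (0.4161)(0.3450)(-0.9839) = 0.71225,
so c = arccos(0.71225) = 0.77810 rad.
So the angular separation is 44.6°.

44.6°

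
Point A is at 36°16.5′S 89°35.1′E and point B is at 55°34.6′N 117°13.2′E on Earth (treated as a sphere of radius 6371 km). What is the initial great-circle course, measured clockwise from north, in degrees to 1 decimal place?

With φ₁ = -0.6331, φ₂ = 0.9700, Δλ = 0.4823 rad, the forward-azimuth formula gives
θ = atan2( sin Δλ cos φ₂ , cos φ₁ sin φ₂ − sin φ₁ cos φ₂ cos Δλ ) = atan2(0.2622, 0.9613) = 15.26°.
So the initial bearing is 15.3°.

15.3°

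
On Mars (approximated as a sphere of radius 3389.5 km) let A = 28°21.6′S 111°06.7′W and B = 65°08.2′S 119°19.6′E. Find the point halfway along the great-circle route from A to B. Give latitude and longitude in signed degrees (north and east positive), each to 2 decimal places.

-63.38°, -139.01°

The central angle between A and B is δ = 1.3742 rad.
With f = 0.5, the slerp weights are sin((1−f)δ)/sin δ = 0.6468 and sin(fδ)/sin δ = 0.6468.
Weighted sum of the unit vectors: (0.6468)·(-0.3170,-0.8209,-0.4750) + (0.6468)·(-0.2059,0.3666,-0.9073) = (-0.3382, -0.2939, -0.8940).
Converting back: φ = atan2(z, √(x²+y²)) = -63.38°, λ = atan2(y, x) = -139.01°.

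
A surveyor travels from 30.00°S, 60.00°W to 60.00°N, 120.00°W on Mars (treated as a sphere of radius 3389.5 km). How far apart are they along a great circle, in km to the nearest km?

With latitudes φ₁ = -30.000°, φ₂ = 60.000° and longitude difference Δλ = -60.000°:
cos c = sin φ₁ sin φ₂ + cos φ₁ cos φ₂ cos Δλ = (-0.5000)(0.8660) + (0.8660)(0.5000)(0.5000) = -0.21651,
so c = arccos(-0.21651) = 1.78903 rad.
Distance = R·c = 3389.5 × 1.7890 ≈ 6064 km.

6064 km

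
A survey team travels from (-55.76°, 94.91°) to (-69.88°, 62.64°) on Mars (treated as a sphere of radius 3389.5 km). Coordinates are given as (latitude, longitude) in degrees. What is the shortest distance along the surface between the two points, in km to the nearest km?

With latitudes φ₁ = -55.760°, φ₂ = -69.880° and longitude difference Δλ = -32.270°:
cos c = sin φ₁ sin φ₂ + cos φ₁ cos φ₂ cos Δλ = (-0.8267)(-0.9390) + (0.5627)(0.3440)(0.8455) = 0.93989,
so c = arccos(0.93989) = 0.34848 rad.
Distance = R·c = 3389.5 × 0.3485 ≈ 1181 km.

1181 km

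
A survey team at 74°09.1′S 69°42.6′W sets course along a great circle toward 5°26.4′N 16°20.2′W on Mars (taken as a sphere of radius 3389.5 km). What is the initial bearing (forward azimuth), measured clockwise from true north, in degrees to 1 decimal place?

Δλ = 53.373° = 0.9315 rad.
y = sin Δλ · cos φ₂ = (0.8025)(0.9955) = 0.7989
x = cos φ₁ sin φ₂ − sin φ₁ cos φ₂ cos Δλ = (0.2731)(0.0948) − (-0.9620)(0.9955)(0.5966) = 0.5972
θ = atan2(y, x) = 53.22°, so the bearing is 53.2°.

53.2°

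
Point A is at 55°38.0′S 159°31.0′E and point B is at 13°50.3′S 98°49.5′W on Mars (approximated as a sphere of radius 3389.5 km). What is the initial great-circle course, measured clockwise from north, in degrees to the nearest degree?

With φ₁ = -0.9710, φ₂ = -0.2415, Δλ = 1.7743 rad, the forward-azimuth formula gives
θ = atan2( sin Δλ cos φ₂ , cos φ₁ sin φ₂ − sin φ₁ cos φ₂ cos Δλ ) = atan2(0.9509, -0.2970) = 107.34°.
So the initial bearing is 107°.

107°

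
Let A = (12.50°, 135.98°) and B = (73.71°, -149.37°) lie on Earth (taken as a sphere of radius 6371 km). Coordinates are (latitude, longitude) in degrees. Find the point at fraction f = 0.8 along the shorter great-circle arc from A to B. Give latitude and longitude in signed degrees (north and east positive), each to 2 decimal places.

66.11°, 172.58°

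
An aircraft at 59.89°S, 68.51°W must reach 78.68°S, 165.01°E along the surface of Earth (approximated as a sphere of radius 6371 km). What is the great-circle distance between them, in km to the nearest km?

Let φ₁ = -1.0453 rad, φ₂ = -1.3732 rad, and Δλ = -2.2075 rad.
cos c = sin φ₁ sin φ₂ + cos φ₁ cos φ₂ cos Δλ = (-0.8651)(-0.9805) + (0.5017)(0.1963)(-0.5945) = 0.78969,
so c = arccos(0.78969) = 0.66049 rad.
Distance = R·c = 6371 × 0.6605 ≈ 4208 km.

4208 km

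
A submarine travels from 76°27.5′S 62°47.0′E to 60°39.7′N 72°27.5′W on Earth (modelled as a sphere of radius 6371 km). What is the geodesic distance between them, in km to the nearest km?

In radians: φ₁ = -1.3344, φ₂ = 1.0587, Δλ = -135.242° = -2.3604 rad.
Haversine: a = sin²(Δφ/2) + cos φ₁ cos φ₂ sin²(Δλ/2) = 0.8664 + (0.2342)(0.4900)(0.8550) = 0.96449.
Central angle c = 2·arcsin(√a) = 2.76242 rad.
Distance = R·c = 6371 × 2.7624 ≈ 17599 km.

17599 km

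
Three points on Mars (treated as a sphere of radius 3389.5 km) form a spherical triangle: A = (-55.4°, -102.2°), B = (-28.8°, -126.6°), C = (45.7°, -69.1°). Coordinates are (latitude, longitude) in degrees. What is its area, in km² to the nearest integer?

6624694 km²

Side lengths (central angles): a = 1.5867, b = 1.8306, c = 0.5554 rad; semiperimeter s = 1.9863.
By l'Huilier's theorem, tan(E/4) = √[tan(s/2) tan((s−a)/2) tan((s−b)/2) tan((s−c)/2)], giving spherical excess E = 0.5766 rad.
Area = E·R² = 0.5766 × (3389.5)² ≈ 6624694 km².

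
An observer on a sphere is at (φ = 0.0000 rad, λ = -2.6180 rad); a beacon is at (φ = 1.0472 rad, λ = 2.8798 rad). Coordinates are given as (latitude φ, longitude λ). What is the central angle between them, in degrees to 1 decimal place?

69.3°

With latitudes φ₁ = 0.000°, φ₂ = 60.000° and longitude difference Δλ = -44.999°:
cos c = sin φ₁ sin φ₂ + cos φ₁ cos φ₂ cos Δλ = (0.0000)(0.8660) + (1.0000)(0.5000)(0.7071) = 0.35356,
so c = arccos(0.35356) = 1.20943 rad.
So the angular separation is 69.3°.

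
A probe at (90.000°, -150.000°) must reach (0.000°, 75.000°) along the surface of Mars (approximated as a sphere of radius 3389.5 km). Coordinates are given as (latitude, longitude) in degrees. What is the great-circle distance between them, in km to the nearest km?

5324 km

In radians: φ₁ = 1.5708, φ₂ = 0.0000, Δλ = -135.000° = -2.3562 rad.
cos c = sin φ₁ sin φ₂ + cos φ₁ cos φ₂ cos Δλ = (1.0000)(0.0000) + (0.0000)(1.0000)(-0.7071) = 0.00000,
so c = arccos(0.00000) = 1.57080 rad.
Distance = R·c = 3389.5 × 1.5708 ≈ 5324 km.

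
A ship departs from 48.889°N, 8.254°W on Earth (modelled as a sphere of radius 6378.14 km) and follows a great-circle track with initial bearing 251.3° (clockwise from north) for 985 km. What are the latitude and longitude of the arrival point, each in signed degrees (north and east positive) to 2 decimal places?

45.40°, -20.23°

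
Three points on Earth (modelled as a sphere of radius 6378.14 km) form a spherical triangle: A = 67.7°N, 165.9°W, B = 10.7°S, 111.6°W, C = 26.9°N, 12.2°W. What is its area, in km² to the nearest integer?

65220650 km²

Side lengths (central angles): a = 1.7999, b = 1.4553, c = 1.5250 rad; semiperimeter s = 2.3901.
By l'Huilier's theorem, tan(E/4) = √[tan(s/2) tan((s−a)/2) tan((s−b)/2) tan((s−c)/2)], giving spherical excess E = 1.6032 rad.
Area = E·R² = 1.6032 × (6378.14)² ≈ 65220650 km².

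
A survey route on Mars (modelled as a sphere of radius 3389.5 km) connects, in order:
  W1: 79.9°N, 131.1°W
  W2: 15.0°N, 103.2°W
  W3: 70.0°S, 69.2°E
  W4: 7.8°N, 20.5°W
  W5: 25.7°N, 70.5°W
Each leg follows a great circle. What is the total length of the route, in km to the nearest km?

Leg W1→W2: central angle 1.1544 rad, distance 3912.7 km.
Leg W2→W3: central angle 2.1781 rad, distance 7382.7 km.
Leg W3→W4: central angle 1.6969 rad, distance 5751.6 km.
Leg W4→W5: central angle 0.8858 rad, distance 3002.3 km.
Total: 3912.7 + 7382.7 + 5751.6 + 3002.3 ≈ 20049 km.

20049 km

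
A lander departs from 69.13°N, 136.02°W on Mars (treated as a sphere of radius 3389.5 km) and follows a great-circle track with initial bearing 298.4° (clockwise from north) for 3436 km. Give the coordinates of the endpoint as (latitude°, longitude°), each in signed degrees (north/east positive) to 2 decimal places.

Angular distance δ = d/R = 3436/3389.5 = 1.01372 rad; initial bearing θ = 5.2081 rad.
sin φ₂ = sin φ₁ cos δ + cos φ₁ sin δ cos θ = (0.9344)(0.5287) + (0.3562)(0.8488)(0.4756) = 0.6378, so φ₂ = 39.63°.
Δλ = atan2(sin θ sin δ cos φ₁, cos δ − sin φ₁ sin φ₂) = atan2(-0.2660, -0.0673) = -104.196°.
λ₂ = -136.020° − 104.196° = -240.22° → 119.78° after wrapping to (−180°, 180°].

39.63°, 119.78°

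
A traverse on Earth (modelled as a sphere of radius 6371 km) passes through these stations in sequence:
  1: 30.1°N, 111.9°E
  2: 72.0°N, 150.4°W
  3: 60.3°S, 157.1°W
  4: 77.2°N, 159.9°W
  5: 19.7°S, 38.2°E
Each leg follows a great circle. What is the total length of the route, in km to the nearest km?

50651 km

Leg 1→2: central angle 1.1139 rad, distance 7096.8 km.
Leg 2→3: central angle 2.3105 rad, distance 14720.1 km.
Leg 3→4: central angle 2.4000 rad, distance 15290.5 km.
Leg 4→5: central angle 2.1258 rad, distance 13543.7 km.
Total: 7096.8 + 14720.1 + 15290.5 + 13543.7 ≈ 50651 km.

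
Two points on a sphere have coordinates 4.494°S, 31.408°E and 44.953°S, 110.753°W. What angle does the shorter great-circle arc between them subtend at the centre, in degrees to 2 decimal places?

120.12°

Let φ₁ = -0.0784 rad, φ₂ = -0.7846 rad, and Δλ = -2.4812 rad.
Haversine: a = sin²(Δφ/2) + cos φ₁ cos φ₂ sin²(Δλ/2) = 0.1196 + (0.9969)(0.7077)(0.8949) = 0.75090.
Central angle c = 2·arcsin(√a) = 2.09648 rad.
So the angular separation is 120.12°.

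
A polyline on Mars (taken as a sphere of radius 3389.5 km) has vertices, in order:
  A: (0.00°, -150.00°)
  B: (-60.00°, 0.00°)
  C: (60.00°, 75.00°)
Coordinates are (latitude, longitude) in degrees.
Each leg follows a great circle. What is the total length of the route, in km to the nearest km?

Leg A→B: central angle 2.0186 rad, distance 6842.1 km.
Leg B→C: central angle 2.3258 rad, distance 7883.3 km.
Total: 6842.1 + 7883.3 ≈ 14725 km.

14725 km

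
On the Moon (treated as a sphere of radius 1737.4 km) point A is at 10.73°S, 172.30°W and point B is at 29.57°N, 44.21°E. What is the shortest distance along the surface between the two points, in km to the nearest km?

4280 km

With latitudes φ₁ = -10.730°, φ₂ = 29.570° and longitude difference Δλ = -143.490°:
cos c = sin φ₁ sin φ₂ + cos φ₁ cos φ₂ cos Δλ = (-0.1862)(0.4935) + (0.9825)(0.8698)(-0.8038) = -0.77872,
so c = arccos(-0.77872) = 2.46342 rad.
Distance = R·c = 1737.4 × 2.4634 ≈ 4280 km.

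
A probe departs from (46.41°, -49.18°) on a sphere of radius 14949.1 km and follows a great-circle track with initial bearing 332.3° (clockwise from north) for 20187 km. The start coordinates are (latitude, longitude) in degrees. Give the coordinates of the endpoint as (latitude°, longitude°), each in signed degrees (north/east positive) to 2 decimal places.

48.94°, 174.50°

Angular distance δ = d/R = 20187/14949.1 = 1.35038 rad; initial bearing θ = 5.7997 rad.
sin φ₂ = sin φ₁ cos δ + cos φ₁ sin δ cos θ = (0.7243)(0.2186) + (0.6895)(0.9758)(0.8854) = 0.7541, so φ₂ = 48.94°.
Δλ = atan2(sin θ sin δ cos φ₁, cos δ − sin φ₁ sin φ₂) = atan2(-0.3128, -0.3275) = -136.322°.
λ₂ = -49.180° − 136.322° = -185.50° → 174.50° after wrapping to (−180°, 180°].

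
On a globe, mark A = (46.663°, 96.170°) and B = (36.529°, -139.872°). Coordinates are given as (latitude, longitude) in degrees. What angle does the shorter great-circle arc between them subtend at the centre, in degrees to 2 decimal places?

82.83°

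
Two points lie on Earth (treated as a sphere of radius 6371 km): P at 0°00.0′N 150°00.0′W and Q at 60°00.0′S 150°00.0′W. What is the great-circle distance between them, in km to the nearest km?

In radians: φ₁ = 0.0000, φ₂ = -1.0472, Δλ = 0.000° = 0.0000 rad.
cos c = sin φ₁ sin φ₂ + cos φ₁ cos φ₂ cos Δλ = (0.0000)(-0.8660) + (1.0000)(0.5000)(1.0000) = 0.50000,
so c = arccos(0.50000) = 1.04720 rad.
Distance = R·c = 6371 × 1.0472 ≈ 6672 km.

6672 km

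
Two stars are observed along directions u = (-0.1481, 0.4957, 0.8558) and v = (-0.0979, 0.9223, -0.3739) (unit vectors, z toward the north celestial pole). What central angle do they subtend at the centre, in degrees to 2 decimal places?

u·v = 0.1517; |u| = 1.0000, |v| = 1.0000.
cos θ = (u·v)/(|u||v|) = 0.1517, so θ = 81.27°.

81.27°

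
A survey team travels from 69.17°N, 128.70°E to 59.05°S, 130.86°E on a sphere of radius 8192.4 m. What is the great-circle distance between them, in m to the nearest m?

Let φ₁ = 1.2072 rad, φ₂ = -1.0306 rad, and Δλ = 0.0377 rad.
cos c = sin φ₁ sin φ₂ + cos φ₁ cos φ₂ cos Δλ = (0.9346)(-0.8576) + (0.3556)(0.5143)(0.9993) = -0.61881,
so c = arccos(-0.61881) = 2.23803 rad.
Distance = R·c = 8192.4 × 2.2380 ≈ 18335 m.

18335 m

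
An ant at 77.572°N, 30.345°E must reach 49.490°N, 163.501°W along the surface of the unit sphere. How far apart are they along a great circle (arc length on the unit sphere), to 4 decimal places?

In radians: φ₁ = 1.3539, φ₂ = 0.8638, Δλ = 166.154° = 2.8999 rad.
Haversine: a = sin²(Δφ/2) + cos φ₁ cos φ₂ sin²(Δλ/2) = 0.0589 + (0.2152)(0.6496)(0.9855) = 0.19663.
Central angle c = 2·arcsin(√a) = 0.91884 rad.
On the unit sphere the arc length equals the central angle: 0.9188.

0.9188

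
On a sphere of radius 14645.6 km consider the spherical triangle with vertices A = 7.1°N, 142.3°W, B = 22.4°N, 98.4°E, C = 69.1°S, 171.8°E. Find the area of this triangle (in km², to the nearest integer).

465147615 km²

Side lengths (central angles): a = 1.8357, b = 1.4395, c = 1.9844 rad; semiperimeter s = 2.6298.
By l'Huilier's theorem, tan(E/4) = √[tan(s/2) tan((s−a)/2) tan((s−b)/2) tan((s−c)/2)], giving spherical excess E = 2.1686 rad.
Area = E·R² = 2.1686 × (14645.6)² ≈ 465147615 km².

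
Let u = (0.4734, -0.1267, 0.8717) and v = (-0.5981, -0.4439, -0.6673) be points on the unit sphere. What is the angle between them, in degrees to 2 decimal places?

143.95°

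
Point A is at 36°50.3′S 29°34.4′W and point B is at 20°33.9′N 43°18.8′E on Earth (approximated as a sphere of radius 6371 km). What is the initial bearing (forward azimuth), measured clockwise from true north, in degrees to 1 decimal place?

With φ₁ = -0.6430, φ₂ = 0.3589, Δλ = 1.2721 rad, the forward-azimuth formula gives
θ = atan2( sin Δλ cos φ₂ , cos φ₁ sin φ₂ − sin φ₁ cos φ₂ cos Δλ ) = atan2(0.8948, 0.4463) = 63.49°.
So the initial bearing is 63.5°.

63.5°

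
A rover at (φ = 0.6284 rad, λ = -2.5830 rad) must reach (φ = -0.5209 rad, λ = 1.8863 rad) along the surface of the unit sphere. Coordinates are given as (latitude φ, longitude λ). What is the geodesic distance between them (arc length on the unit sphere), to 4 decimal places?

With latitudes φ₁ = 36.005°, φ₂ = -29.845° and longitude difference Δλ = -103.928°:
cos c = sin φ₁ sin φ₂ + cos φ₁ cos φ₂ cos Δλ = (0.5879)(-0.4977) + (0.8090)(0.8674)(-0.2407) = -0.46145,
so c = arccos(-0.46145) = 2.05042 rad.
On the unit sphere the arc length equals the central angle: 2.0504.

2.0504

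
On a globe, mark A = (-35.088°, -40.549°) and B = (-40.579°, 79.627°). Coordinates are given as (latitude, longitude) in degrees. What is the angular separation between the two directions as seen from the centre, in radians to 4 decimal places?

1.5092 rad

With latitudes φ₁ = -35.088°, φ₂ = -40.579° and longitude difference Δλ = 120.176°:
cos c = sin φ₁ sin φ₂ + cos φ₁ cos φ₂ cos Δλ = (-0.5748)(-0.6505) + (0.8183)(0.7595)(-0.5027) = 0.06153,
so c = arccos(0.06153) = 1.50922 rad.
So the angular separation is 1.5092 rad.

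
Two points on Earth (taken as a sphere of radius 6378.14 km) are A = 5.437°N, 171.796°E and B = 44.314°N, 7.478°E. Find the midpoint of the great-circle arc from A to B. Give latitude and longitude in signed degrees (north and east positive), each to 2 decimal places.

65.44°, 139.55°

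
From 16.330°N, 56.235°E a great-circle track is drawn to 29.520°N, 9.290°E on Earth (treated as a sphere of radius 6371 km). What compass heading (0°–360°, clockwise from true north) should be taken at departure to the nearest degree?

With φ₁ = 0.2850, φ₂ = 0.5152, Δλ = -0.8193 rad, the forward-azimuth formula gives
θ = atan2( sin Δλ cos φ₂ , cos φ₁ sin φ₂ − sin φ₁ cos φ₂ cos Δλ ) = atan2(-0.6358, 0.3058) = -64.31°.
Adding 360° brings this into [0°, 360°): 296°.

296°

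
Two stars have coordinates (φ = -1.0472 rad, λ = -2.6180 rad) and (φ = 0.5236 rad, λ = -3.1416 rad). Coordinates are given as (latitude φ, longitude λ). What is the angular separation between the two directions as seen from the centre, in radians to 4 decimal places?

1.6288 rad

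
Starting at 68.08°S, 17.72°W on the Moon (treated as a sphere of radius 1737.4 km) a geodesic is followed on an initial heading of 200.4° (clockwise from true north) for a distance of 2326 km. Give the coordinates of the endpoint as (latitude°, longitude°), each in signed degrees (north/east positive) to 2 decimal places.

-33.63°, -173.68°

Angular distance δ = d/R = 2326/1737.4 = 1.33878 rad; initial bearing θ = 3.4976 rad.
sin φ₂ = sin φ₁ cos δ + cos φ₁ sin δ cos θ = (-0.9277)(0.2299) + (0.3733)(0.9732)(-0.9373) = -0.5538, so φ₂ = -33.63°.
Δλ = atan2(sin θ sin δ cos φ₁, cos δ − sin φ₁ sin φ₂) = atan2(-0.1266, -0.2839) = -155.957°.
λ₂ = -17.720° − 155.957° = -173.68°.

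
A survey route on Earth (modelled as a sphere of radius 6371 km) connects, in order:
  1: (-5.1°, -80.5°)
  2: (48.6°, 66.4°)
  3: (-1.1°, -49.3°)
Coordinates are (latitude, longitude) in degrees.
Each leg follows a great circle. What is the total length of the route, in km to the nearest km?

26212 km

Leg 1→2: central angle 2.2376 rad, distance 14255.8 km.
Leg 2→3: central angle 1.8767 rad, distance 11956.3 km.
Total: 14255.8 + 11956.3 ≈ 26212 km.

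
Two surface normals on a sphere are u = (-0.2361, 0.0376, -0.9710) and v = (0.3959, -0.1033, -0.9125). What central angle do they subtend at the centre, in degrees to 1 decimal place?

37.9°

u·v = 0.7887; |u| = 1.0000, |v| = 1.0000.
cos θ = (u·v)/(|u||v|) = 0.7887, so θ = 37.9°.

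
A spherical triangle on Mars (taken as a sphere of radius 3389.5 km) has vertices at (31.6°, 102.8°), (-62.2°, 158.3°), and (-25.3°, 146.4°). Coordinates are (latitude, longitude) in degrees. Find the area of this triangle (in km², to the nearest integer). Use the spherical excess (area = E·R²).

3437814 km²

Side lengths (central angles): a = 0.6590, b = 1.2306, c = 1.8116 rad; semiperimeter s = 1.8506.
By l'Huilier's theorem, tan(E/4) = √[tan(s/2) tan((s−a)/2) tan((s−b)/2) tan((s−c)/2)], giving spherical excess E = 0.2992 rad.
Area = E·R² = 0.2992 × (3389.5)² ≈ 3437814 km².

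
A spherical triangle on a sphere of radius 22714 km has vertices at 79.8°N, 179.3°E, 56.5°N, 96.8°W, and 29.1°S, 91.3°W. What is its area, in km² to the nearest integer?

Side lengths (central angles): a = 1.4962, b = 2.0681, c = 0.5897 rad; semiperimeter s = 2.0770.
By l'Huilier's theorem, tan(E/4) = √[tan(s/2) tan((s−a)/2) tan((s−b)/2) tan((s−c)/2)], giving spherical excess E = 0.1826 rad.
Area = E·R² = 0.1826 × (22714)² ≈ 94209820 km².

94209820 km²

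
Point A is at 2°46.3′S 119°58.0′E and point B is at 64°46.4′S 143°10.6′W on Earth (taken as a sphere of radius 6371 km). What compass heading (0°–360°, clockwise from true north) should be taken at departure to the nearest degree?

Δλ = 96.857° = 1.6905 rad.
y = sin Δλ · cos φ₂ = (0.9928)(0.4262) = 0.4232
x = cos φ₁ sin φ₂ − sin φ₁ cos φ₂ cos Δλ = (0.9988)(-0.9046) − (-0.0484)(0.4262)(-0.1194) = -0.9060
θ = atan2(y, x) = 154.97°, so the bearing is 155°.

155°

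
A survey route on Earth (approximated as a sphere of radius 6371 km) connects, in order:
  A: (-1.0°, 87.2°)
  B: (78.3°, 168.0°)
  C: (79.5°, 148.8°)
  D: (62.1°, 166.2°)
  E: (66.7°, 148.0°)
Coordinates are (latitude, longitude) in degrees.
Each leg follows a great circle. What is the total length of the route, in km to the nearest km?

13364 km

Leg A→B: central angle 1.5555 rad, distance 9909.9 km.
Leg B→C: central angle 0.0675 rad, distance 429.8 km.
Leg C→D: central angle 0.3165 rad, distance 2016.3 km.
Leg D→E: central angle 0.1582 rad, distance 1007.6 km.
Total: 9909.9 + 429.8 + 2016.3 + 1007.6 ≈ 13364 km.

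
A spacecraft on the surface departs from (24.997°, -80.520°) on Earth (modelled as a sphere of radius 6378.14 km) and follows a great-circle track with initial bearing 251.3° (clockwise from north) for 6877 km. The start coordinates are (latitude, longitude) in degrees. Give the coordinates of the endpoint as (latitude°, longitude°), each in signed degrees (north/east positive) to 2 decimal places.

-3.22°, -137.23°

Angular distance δ = d/R = 6877/6378.14 = 1.07821 rad; initial bearing θ = 4.3860 rad.
sin φ₂ = sin φ₁ cos δ + cos φ₁ sin δ cos θ = (0.4226)(0.4729) + (0.9063)(0.8811)(-0.3206) = -0.0562, so φ₂ = -3.22°.
Δλ = atan2(sin θ sin δ cos φ₁, cos δ − sin φ₁ sin φ₂) = atan2(-0.7564, 0.4967) = -56.712°.
λ₂ = -80.520° − 56.712° = -137.23°.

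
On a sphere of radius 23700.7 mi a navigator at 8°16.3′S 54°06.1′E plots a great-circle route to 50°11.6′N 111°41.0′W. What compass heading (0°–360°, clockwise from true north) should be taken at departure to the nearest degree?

347°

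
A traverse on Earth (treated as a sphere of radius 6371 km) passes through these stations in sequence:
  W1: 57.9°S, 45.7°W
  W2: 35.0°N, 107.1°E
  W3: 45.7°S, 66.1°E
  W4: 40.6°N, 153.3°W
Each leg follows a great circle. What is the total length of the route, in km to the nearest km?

43444 km

Leg W1→W2: central angle 2.6322 rad, distance 16769.8 km.
Leg W2→W3: central angle 1.5495 rad, distance 9872.0 km.
Leg W3→W4: central angle 2.6373 rad, distance 16802.3 km.
Total: 16769.8 + 9872.0 + 16802.3 ≈ 43444 km.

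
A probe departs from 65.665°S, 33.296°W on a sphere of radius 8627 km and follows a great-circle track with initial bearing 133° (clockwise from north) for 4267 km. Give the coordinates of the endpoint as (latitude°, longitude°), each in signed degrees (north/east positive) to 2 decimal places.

-69.29°, 45.67°

Angular distance δ = d/R = 4267/8627 = 0.49461 rad; initial bearing θ = 2.3213 rad.
sin φ₂ = sin φ₁ cos δ + cos φ₁ sin δ cos θ = (-0.9112)(0.8802) + (0.4121)(0.4747)(-0.6820) = -0.9354, so φ₂ = -69.29°.
Δλ = atan2(sin θ sin δ cos φ₁, cos δ − sin φ₁ sin φ₂) = atan2(0.1431, 0.0279) = 78.963°.
λ₂ = -33.296° + 78.963° = 45.67°.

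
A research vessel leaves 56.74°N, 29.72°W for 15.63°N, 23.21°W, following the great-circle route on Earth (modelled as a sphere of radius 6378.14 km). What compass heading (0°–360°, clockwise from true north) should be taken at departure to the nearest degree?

170°

Δλ = 6.510° = 0.1136 rad.
y = sin Δλ · cos φ₂ = (0.1134)(0.9630) = 0.1092
x = cos φ₁ sin φ₂ − sin φ₁ cos φ₂ cos Δλ = (0.5484)(0.2694) − (0.8362)(0.9630)(0.9936) = -0.6523
θ = atan2(y, x) = 170.50°, so the bearing is 170°.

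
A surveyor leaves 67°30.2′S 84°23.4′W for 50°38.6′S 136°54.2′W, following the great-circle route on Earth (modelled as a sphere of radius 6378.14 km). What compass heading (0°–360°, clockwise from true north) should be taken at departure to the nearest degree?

Δλ = -52.513° = -0.9165 rad.
y = sin Δλ · cos φ₂ = (-0.7935)(0.6341) = -0.5032
x = cos φ₁ sin φ₂ − sin φ₁ cos φ₂ cos Δλ = (0.3826)(-0.7732) − (-0.9239)(0.6341)(0.6086) = 0.0607
θ = atan2(y, x) = -83.12°; adding 360° gives 277°.

277°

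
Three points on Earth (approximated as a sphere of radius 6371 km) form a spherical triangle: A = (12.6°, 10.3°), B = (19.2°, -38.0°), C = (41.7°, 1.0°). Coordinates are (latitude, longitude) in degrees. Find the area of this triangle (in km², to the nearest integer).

Side lengths (central angles): a = 0.6970, b = 0.5272, c = 0.8164 rad; semiperimeter s = 1.0204.
By l'Huilier's theorem, tan(E/4) = √[tan(s/2) tan((s−a)/2) tan((s−b)/2) tan((s−c)/2)], giving spherical excess E = 0.1938 rad.
Area = E·R² = 0.1938 × (6371)² ≈ 7864586 km².

7864586 km²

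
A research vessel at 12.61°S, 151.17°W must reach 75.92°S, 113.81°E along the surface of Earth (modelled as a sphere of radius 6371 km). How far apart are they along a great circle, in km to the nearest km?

8783 km

With latitudes φ₁ = -12.610°, φ₂ = -75.920° and longitude difference Δλ = -95.020°:
cos c = sin φ₁ sin φ₂ + cos φ₁ cos φ₂ cos Δλ = (-0.2183)(-0.9700) + (0.9759)(0.2433)(-0.0875) = 0.19098,
so c = arccos(0.19098) = 1.37864 rad.
Distance = R·c = 6371 × 1.3786 ≈ 8783 km.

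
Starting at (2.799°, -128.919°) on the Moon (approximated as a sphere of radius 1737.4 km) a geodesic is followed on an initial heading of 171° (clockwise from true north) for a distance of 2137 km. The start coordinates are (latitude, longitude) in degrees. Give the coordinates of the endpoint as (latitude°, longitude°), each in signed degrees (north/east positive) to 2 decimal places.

-65.99°, -107.68°

Angular distance δ = d/R = 2137/1737.4 = 1.23000 rad; initial bearing θ = 2.9845 rad.
sin φ₂ = sin φ₁ cos δ + cos φ₁ sin δ cos θ = (0.0488)(0.3342) + (0.9988)(0.9425)(-0.9877) = -0.9135, so φ₂ = -65.99°.
Δλ = atan2(sin θ sin δ cos φ₁, cos δ − sin φ₁ sin φ₂) = atan2(0.1473, 0.3788) = 21.242°.
λ₂ = -128.919° + 21.242° = -107.68°.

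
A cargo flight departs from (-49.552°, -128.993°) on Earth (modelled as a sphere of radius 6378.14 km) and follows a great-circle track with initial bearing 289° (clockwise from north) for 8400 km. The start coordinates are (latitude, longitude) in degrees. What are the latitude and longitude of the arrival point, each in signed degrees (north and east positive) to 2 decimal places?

0.77°, 164.76°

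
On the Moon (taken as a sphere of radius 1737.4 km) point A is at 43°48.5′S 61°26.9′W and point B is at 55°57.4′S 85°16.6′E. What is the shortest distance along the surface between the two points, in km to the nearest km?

2315 km

In radians: φ₁ = -0.7646, φ₂ = -0.9766, Δλ = 146.725° = 2.5608 rad.
cos c = sin φ₁ sin φ₂ + cos φ₁ cos φ₂ cos Δλ = (-0.6922)(-0.8286) + (0.7217)(0.5598)(-0.8360) = 0.23584,
so c = arccos(0.23584) = 1.33271 rad.
Distance = R·c = 1737.4 × 1.3327 ≈ 2315 km.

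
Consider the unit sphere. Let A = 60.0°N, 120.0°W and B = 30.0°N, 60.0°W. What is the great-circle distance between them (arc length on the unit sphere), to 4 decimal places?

0.8638

Let φ₁ = 1.0472 rad, φ₂ = 0.5236 rad, and Δλ = 1.0472 rad.
Haversine: a = sin²(Δφ/2) + cos φ₁ cos φ₂ sin²(Δλ/2) = 0.0670 + (0.5000)(0.8660)(0.2500) = 0.17524.
Central angle c = 2·arcsin(√a) = 0.86384 rad.
On the unit sphere the arc length equals the central angle: 0.8638.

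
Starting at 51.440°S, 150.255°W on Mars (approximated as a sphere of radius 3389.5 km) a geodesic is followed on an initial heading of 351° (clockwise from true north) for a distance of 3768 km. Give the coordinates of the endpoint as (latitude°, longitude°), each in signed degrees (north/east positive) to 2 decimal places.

11.85°, -158.49°

Angular distance δ = d/R = 3768/3389.5 = 1.11167 rad; initial bearing θ = 6.1261 rad.
sin φ₂ = sin φ₁ cos δ + cos φ₁ sin δ cos θ = (-0.7820)(0.4432) + (0.6233)(0.8964)(0.9877) = 0.2054, so φ₂ = 11.85°.
Δλ = atan2(sin θ sin δ cos φ₁, cos δ − sin φ₁ sin φ₂) = atan2(-0.0874, 0.6038) = -8.238°.
λ₂ = -150.255° − 8.238° = -158.49°.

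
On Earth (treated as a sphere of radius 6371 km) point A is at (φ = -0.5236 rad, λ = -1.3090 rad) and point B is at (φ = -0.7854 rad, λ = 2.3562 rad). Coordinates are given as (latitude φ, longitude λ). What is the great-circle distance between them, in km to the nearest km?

11140 km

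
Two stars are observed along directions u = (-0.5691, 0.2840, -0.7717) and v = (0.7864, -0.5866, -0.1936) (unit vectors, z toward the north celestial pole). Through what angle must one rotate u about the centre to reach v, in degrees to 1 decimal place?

117.7°

u·v = -0.4647; |u| = 1.0000, |v| = 1.0000.
cos θ = (u·v)/(|u||v|) = -0.4647, so θ = 117.7°.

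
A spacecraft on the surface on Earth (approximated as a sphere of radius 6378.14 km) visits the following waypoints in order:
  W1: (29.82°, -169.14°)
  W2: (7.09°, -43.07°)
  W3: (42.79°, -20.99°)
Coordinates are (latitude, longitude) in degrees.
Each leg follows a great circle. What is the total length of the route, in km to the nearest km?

17489 km

Leg W1→W2: central angle 2.0326 rad, distance 12964.0 km.
Leg W2→W3: central angle 0.7095 rad, distance 4525.4 km.
Total: 12964.0 + 4525.4 ≈ 17489 km.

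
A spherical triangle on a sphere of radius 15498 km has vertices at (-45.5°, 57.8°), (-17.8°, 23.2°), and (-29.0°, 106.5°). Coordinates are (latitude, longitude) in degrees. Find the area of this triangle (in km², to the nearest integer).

Side lengths (central angles): a = 1.3229, b = 0.7221, c = 0.6961 rad; semiperimeter s = 1.3706.
By l'Huilier's theorem, tan(E/4) = √[tan(s/2) tan((s−a)/2) tan((s−b)/2) tan((s−c)/2)], giving spherical excess E = 0.1915 rad.
Area = E·R² = 0.1915 × (15498)² ≈ 45998829 km².

45998829 km²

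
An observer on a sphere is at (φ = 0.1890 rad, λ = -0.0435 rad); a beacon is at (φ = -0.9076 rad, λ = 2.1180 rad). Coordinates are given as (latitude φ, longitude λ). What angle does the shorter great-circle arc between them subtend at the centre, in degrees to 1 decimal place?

119.0°

Let φ₁ = 0.1890 rad, φ₂ = -0.9076 rad, and Δλ = 2.1615 rad.
cos c = sin φ₁ sin φ₂ + cos φ₁ cos φ₂ cos Δλ = (0.1879)(-0.7880) + (0.9822)(0.6156)(-0.5569) = -0.48482,
so c = arccos(-0.48482) = 2.07696 rad.
So the angular separation is 119.0°.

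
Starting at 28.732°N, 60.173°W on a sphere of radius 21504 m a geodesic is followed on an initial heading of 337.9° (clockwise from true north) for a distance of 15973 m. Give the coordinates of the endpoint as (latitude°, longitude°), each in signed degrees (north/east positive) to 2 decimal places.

64.63°, -96.61°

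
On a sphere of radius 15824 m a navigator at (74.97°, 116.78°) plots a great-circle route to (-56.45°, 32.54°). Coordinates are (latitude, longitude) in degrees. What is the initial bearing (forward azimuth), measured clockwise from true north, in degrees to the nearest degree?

Δλ = -84.240° = -1.4703 rad.
y = sin Δλ · cos φ₂ = (-0.9950)(0.5527) = -0.5499
x = cos φ₁ sin φ₂ − sin φ₁ cos φ₂ cos Δλ = (0.2593)(-0.8334) − (0.9658)(0.5527)(0.1004) = -0.2697
θ = atan2(y, x) = -116.13°; adding 360° gives 244°.

244°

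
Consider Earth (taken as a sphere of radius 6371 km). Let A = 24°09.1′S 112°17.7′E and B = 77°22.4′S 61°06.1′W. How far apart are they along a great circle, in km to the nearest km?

In radians: φ₁ = -0.4215, φ₂ = -1.3504, Δλ = -173.397° = -3.0263 rad.
cos c = sin φ₁ sin φ₂ + cos φ₁ cos φ₂ cos Δλ = (-0.4092)(-0.9758) + (0.9125)(0.2186)(-0.9934) = 0.20112,
so c = arccos(0.20112) = 1.36830 rad.
Distance = R·c = 6371 × 1.3683 ≈ 8717 km.

8717 km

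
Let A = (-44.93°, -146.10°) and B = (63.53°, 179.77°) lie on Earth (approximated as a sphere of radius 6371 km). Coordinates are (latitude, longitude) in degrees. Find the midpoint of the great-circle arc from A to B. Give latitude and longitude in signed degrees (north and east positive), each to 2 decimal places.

9.70°, -159.17°

The central angle between A and B is δ = 1.9509 rad.
With f = 0.5, the slerp weights are sin((1−f)δ)/sin δ = 0.8916 and sin(fδ)/sin δ = 0.8916.
Weighted sum of the unit vectors: (0.8916)·(-0.5876,-0.3949,-0.7062) + (0.8916)·(-0.4457,0.0018,0.8952) = (-0.9213, -0.3505, 0.1684).
Converting back: φ = atan2(z, √(x²+y²)) = 9.70°, λ = atan2(y, x) = -159.17°.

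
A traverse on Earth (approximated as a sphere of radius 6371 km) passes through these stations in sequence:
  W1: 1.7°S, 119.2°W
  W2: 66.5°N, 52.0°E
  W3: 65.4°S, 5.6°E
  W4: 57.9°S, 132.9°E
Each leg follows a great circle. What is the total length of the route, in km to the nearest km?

33514 km

Leg W1→W2: central angle 2.0054 rad, distance 12776.7 km.
Leg W2→W3: central angle 2.3737 rad, distance 15122.6 km.
Leg W3→W4: central angle 0.8813 rad, distance 5614.5 km.
Total: 12776.7 + 15122.6 + 5614.5 ≈ 33514 km.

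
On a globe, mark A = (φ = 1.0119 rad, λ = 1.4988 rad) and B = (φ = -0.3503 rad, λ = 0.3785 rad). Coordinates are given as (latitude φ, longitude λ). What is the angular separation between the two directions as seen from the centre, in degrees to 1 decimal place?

Let φ₁ = 1.0119 rad, φ₂ = -0.3503 rad, and Δλ = -1.1203 rad.
cos c = sin φ₁ sin φ₂ + cos φ₁ cos φ₂ cos Δλ = (0.8478)(-0.3432) + (0.5303)(0.9393)(0.4354) = -0.07411,
so c = arccos(-0.07411) = 1.64497 rad.
So the angular separation is 94.2°.

94.2°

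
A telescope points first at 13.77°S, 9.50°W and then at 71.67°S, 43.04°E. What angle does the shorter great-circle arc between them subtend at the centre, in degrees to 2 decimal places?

65.69°

Let φ₁ = -0.2403 rad, φ₂ = -1.2509 rad, and Δλ = 0.9170 rad.
Haversine: a = sin²(Δφ/2) + cos φ₁ cos φ₂ sin²(Δλ/2) = 0.2343 + (0.9713)(0.3145)(0.1959) = 0.29414.
Central angle c = 2·arcsin(√a) = 1.14645 rad.
So the angular separation is 65.69°.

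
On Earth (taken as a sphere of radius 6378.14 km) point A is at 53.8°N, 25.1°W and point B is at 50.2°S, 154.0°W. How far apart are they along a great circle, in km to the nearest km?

With latitudes φ₁ = 53.800°, φ₂ = -50.200° and longitude difference Δλ = -128.900°:
cos c = sin φ₁ sin φ₂ + cos φ₁ cos φ₂ cos Δλ = (0.8070)(-0.7683) + (0.5906)(0.6401)(-0.6280) = -0.85738,
so c = arccos(-0.85738) = 2.60095 rad.
Distance = R·c = 6378.14 × 2.6009 ≈ 16589 km.

16589 km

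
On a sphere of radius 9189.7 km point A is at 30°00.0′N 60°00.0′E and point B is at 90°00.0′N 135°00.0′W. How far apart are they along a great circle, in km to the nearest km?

Let φ₁ = 0.5236 rad, φ₂ = 1.5708 rad, and Δλ = 2.8798 rad.
cos c = sin φ₁ sin φ₂ + cos φ₁ cos φ₂ cos Δλ = (0.5000)(1.0000) + (0.8660)(0.0000)(-0.9659) = 0.50000,
so c = arccos(0.50000) = 1.04720 rad.
Distance = R·c = 9189.7 × 1.0472 ≈ 9623 km.

9623 km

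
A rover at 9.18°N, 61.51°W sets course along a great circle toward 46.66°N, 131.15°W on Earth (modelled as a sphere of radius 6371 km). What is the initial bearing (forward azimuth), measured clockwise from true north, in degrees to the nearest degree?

With φ₁ = 0.1602, φ₂ = 0.8144, Δλ = -1.2154 rad, the forward-azimuth formula gives
θ = atan2( sin Δλ cos φ₂ , cos φ₁ sin φ₂ − sin φ₁ cos φ₂ cos Δλ ) = atan2(-0.6434, 0.6799) = -43.42°.
Adding 360° brings this into [0°, 360°): 317°.

317°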